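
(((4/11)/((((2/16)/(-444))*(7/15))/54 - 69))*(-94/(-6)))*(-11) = 180299520/198521287 = 0.91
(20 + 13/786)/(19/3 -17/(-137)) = 3.10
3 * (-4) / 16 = -3/4 = -0.75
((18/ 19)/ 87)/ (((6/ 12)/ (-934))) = -11208/551 = -20.34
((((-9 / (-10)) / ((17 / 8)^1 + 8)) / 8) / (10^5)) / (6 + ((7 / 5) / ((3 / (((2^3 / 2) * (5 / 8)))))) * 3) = 1/85500000 = 0.00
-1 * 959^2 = -919681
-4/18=-2/9 = -0.22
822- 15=807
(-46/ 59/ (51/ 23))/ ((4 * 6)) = -529/36108 = -0.01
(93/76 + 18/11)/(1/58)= 69339/418 = 165.88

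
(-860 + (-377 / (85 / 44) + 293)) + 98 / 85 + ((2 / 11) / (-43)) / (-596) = -107265993/140954 = -761.00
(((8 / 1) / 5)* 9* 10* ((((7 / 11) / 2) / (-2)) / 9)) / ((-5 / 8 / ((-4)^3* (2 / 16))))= -1792/55 = -32.58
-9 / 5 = -1.80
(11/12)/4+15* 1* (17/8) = 1541/48 = 32.10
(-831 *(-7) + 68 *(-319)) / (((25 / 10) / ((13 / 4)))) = -41275/2 = -20637.50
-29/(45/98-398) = 2842/38959 = 0.07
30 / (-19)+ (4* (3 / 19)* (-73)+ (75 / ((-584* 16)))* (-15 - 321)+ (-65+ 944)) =9254205/11096 = 834.01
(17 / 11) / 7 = 17/77 = 0.22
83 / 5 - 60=-217/5 = -43.40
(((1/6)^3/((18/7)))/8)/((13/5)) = 35/404352 = 0.00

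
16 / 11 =1.45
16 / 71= 0.23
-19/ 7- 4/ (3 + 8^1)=-237/77 = -3.08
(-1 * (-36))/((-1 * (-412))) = 9/103 = 0.09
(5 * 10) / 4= 25/2 = 12.50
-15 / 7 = -2.14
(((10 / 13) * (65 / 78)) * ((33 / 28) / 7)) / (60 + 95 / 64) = 880/501319 = 0.00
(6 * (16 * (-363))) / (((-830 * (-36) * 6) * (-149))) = 242/185505 = 0.00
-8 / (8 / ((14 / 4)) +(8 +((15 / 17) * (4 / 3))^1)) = -238/341 = -0.70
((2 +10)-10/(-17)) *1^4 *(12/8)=321/17 = 18.88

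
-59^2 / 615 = -3481/615 = -5.66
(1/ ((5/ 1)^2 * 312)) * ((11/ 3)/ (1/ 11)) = 121/23400 = 0.01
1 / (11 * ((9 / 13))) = 13/99 = 0.13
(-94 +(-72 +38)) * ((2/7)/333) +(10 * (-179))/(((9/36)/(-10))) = 166899344/2331 = 71599.89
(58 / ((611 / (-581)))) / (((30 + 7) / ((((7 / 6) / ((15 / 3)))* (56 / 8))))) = -825601/339105 = -2.43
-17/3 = -5.67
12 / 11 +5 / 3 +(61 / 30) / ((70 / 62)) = 52651/11550 = 4.56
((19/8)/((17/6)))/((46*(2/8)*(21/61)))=1159/5474 = 0.21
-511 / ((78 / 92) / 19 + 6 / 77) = -34389278/8247 = -4169.91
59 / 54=1.09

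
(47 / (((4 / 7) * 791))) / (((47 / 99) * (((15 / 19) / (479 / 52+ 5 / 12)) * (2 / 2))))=2.67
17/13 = 1.31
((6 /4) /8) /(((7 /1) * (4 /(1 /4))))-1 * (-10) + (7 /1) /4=21059/1792 = 11.75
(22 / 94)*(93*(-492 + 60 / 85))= -8544096/799 = -10693.49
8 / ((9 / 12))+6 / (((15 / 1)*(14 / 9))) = 1147/105 = 10.92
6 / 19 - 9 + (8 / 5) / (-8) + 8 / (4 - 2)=-464/95 = -4.88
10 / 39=0.26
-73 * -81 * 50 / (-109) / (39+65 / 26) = -591300/9047 = -65.36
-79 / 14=-5.64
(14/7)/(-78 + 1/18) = -36/1403 = -0.03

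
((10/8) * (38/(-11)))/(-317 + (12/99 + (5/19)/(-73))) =395295/29008048 = 0.01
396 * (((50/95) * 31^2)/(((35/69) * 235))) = 52516728/31255 = 1680.27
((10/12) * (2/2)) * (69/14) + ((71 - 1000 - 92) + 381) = -17805/28 = -635.89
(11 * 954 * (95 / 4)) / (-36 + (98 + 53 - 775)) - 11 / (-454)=-377.60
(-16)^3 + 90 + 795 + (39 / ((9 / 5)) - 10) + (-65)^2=3077/3 = 1025.67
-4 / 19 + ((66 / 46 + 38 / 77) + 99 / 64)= 3.26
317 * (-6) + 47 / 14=-26581/14 = -1898.64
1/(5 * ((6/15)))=0.50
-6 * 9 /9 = -6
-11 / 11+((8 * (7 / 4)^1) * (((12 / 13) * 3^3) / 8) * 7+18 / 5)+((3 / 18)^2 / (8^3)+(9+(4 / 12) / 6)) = 379747393/1198080 = 316.96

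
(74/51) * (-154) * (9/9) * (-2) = 22792/51 = 446.90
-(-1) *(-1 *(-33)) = 33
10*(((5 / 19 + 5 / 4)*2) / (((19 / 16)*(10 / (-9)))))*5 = -41400/361 = -114.68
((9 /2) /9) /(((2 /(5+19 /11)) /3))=111/22 = 5.05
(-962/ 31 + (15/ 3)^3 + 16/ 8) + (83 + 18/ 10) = 28019/155 = 180.77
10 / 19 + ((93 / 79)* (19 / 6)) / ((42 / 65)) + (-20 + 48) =4324127/126084 = 34.30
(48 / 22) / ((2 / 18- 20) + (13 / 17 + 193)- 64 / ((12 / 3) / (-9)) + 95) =1836/347435 = 0.01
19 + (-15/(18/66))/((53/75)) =-3118/53 = -58.83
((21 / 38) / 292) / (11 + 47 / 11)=11/88768 = 0.00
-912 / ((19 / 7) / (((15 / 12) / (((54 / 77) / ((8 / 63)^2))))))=-7040/729 = -9.66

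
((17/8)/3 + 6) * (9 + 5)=1127/12 = 93.92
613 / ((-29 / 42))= -25746/29 = -887.79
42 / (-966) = -0.04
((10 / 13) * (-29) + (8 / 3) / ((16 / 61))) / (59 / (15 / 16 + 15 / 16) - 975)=4735/367978 = 0.01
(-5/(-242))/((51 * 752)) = 5/9281184 = 0.00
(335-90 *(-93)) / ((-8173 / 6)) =-52230/8173 = -6.39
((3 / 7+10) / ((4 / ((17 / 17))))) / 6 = 73/168 = 0.43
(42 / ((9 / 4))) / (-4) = -4.67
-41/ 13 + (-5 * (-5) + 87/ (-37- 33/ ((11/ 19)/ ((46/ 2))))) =21.78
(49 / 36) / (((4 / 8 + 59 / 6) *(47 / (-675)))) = -11025/5828 = -1.89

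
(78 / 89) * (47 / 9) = 1222/267 = 4.58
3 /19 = 0.16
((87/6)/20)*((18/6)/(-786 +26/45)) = -783/282752 = 0.00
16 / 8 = 2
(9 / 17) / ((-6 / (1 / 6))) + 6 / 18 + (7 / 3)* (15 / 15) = 541/204 = 2.65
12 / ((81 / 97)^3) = 3650692/177147 = 20.61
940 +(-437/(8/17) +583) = 4755/8 = 594.38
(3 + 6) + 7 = 16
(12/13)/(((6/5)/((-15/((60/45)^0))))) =-150/13 = -11.54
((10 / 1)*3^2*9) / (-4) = -405/2 = -202.50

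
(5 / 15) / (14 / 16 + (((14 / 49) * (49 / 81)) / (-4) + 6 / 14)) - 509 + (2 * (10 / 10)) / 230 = -334464998/657455 = -508.73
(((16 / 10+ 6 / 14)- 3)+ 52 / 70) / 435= -8/15225 = 0.00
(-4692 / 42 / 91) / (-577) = 782/367549 = 0.00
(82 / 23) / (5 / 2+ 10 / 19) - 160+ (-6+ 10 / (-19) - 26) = -9616206/50255 = -191.35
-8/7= -1.14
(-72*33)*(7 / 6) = -2772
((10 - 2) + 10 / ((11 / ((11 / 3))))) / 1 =34/3 = 11.33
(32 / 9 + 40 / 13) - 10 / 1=-394/117 = -3.37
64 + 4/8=129/2 = 64.50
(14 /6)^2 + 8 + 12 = 229/9 = 25.44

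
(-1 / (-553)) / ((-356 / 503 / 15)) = -7545/196868 = -0.04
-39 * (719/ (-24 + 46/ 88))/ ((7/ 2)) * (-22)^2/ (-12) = -99526856/7231 = -13763.91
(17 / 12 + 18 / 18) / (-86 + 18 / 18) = -29/1020 = -0.03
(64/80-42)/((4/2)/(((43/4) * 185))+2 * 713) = -163873/5671919 = -0.03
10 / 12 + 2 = 17/6 = 2.83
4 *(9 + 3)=48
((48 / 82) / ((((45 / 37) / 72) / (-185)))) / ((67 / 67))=-262848/41 = -6410.93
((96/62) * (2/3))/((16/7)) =14/31 = 0.45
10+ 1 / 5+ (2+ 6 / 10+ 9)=109/5 = 21.80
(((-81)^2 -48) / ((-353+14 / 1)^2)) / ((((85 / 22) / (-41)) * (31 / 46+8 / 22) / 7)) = -990870452/244207125 = -4.06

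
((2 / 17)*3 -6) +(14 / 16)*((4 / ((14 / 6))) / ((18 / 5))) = -1067/204 = -5.23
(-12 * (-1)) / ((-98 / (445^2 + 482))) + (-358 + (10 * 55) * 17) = -750434/49 = -15314.98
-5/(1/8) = -40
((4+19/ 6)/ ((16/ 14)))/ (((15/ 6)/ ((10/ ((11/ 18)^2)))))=8127/121 = 67.17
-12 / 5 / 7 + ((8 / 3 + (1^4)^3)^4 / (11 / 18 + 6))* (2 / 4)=13.33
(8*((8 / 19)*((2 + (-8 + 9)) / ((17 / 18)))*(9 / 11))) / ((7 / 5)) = 6.25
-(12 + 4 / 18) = -110/9 = -12.22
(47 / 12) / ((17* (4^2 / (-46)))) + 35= 56039/1632 = 34.34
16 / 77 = 0.21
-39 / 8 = -4.88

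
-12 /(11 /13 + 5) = -2.05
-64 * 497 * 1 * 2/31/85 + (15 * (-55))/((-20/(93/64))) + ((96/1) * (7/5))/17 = 29481371/674560 = 43.70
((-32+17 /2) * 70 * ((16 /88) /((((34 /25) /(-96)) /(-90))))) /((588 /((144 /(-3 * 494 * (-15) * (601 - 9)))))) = -423000/11962951 = -0.04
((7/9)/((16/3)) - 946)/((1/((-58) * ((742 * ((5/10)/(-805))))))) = -69781337/2760 = -25283.09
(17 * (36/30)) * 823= 83946/5 = 16789.20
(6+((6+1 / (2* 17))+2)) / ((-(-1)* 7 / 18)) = 4293/119 = 36.08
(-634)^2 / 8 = 100489/2 = 50244.50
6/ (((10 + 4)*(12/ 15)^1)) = 15/28 = 0.54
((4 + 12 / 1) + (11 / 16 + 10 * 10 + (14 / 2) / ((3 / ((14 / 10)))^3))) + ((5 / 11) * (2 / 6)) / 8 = 69746201/594000 = 117.42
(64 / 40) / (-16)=-0.10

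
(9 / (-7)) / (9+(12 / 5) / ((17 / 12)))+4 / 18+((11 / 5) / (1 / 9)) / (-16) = -1.14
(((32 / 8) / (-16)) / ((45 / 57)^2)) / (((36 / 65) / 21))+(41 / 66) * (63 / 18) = -309701/23760 = -13.03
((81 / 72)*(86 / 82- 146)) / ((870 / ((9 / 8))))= -160461/760960 = -0.21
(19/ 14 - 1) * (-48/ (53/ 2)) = -240/371 = -0.65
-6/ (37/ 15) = -90/37 = -2.43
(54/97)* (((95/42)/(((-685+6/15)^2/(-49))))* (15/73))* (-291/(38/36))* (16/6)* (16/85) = 864000/230804903 = 0.00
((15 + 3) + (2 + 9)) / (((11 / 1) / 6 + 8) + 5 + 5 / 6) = 1.85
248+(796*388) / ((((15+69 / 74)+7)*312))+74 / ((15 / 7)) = 35926246/110305 = 325.70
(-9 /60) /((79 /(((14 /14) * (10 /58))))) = -3/9164 = 0.00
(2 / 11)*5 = 10/11 = 0.91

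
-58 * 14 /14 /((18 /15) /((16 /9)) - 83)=2320/3293 = 0.70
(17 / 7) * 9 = 153/7 = 21.86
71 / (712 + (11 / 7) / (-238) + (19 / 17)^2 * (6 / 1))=0.10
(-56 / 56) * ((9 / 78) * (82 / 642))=-41/2782 = -0.01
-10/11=-0.91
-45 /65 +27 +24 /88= 3801/143 = 26.58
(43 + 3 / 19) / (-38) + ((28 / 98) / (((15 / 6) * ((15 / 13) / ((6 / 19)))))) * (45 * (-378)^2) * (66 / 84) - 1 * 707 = 283941607/1805 = 157308.37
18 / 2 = 9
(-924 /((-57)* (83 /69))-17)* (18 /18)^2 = -5557/1577 = -3.52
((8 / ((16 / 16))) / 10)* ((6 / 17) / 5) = 24/425 = 0.06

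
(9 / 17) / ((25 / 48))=432/425 = 1.02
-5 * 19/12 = -95/12 = -7.92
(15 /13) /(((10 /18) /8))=216/13 = 16.62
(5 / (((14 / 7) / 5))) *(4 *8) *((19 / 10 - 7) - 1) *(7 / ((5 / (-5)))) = 17080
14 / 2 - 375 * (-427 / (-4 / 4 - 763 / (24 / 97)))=-44.91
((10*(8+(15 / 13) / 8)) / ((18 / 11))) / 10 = 9317/1872 = 4.98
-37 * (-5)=185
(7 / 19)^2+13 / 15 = 5428/5415 = 1.00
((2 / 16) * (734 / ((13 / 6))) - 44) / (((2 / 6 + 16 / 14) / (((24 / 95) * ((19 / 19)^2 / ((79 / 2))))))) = -21672/3024515 = -0.01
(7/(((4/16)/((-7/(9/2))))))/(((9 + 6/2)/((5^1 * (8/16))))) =-9.07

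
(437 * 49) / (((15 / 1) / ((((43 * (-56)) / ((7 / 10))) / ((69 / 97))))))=-62131216/9 = -6903468.44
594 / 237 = 198/79 = 2.51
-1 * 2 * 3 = -6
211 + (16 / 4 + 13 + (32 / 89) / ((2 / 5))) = 20372/89 = 228.90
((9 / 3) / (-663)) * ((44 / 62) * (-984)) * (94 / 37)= 2034912/253487 = 8.03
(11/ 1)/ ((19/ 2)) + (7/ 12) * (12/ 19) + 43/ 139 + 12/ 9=25108/7923 = 3.17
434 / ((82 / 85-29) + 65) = 18445/1571 = 11.74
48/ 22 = 24/11 = 2.18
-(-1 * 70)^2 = -4900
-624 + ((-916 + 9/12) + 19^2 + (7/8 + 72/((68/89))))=-147307/136 = -1083.14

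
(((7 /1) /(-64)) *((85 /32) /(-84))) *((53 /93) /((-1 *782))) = -265/105136128 = 0.00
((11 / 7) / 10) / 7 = 11/490 = 0.02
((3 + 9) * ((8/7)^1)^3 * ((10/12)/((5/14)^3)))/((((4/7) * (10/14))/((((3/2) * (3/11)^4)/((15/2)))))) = 8128512/9150625 = 0.89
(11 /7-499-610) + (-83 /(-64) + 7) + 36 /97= -47747739/43456 = -1098.76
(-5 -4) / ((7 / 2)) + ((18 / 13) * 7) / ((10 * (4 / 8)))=-288/455 = -0.63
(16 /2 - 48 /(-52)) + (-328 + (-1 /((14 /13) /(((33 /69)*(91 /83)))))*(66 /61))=-483827963/1513837 = -319.60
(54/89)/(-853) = -54/75917 = 0.00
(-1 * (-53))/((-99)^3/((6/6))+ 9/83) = -4399/80534808 = 0.00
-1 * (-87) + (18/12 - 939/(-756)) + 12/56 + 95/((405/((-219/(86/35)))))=2244671/32508 = 69.05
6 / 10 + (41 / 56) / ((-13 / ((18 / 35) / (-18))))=15329/25480 = 0.60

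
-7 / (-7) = 1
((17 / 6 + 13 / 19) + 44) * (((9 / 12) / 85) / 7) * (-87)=-471279/90440 = -5.21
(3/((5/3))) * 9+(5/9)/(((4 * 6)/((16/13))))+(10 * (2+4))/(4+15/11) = 2838679/103545 = 27.41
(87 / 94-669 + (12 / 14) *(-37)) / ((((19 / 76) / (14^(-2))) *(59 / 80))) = -18418440/951139 = -19.36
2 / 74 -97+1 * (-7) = -3847/37 = -103.97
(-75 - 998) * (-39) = 41847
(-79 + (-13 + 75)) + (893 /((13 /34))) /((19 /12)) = 18955/13 = 1458.08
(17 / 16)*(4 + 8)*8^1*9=918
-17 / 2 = -8.50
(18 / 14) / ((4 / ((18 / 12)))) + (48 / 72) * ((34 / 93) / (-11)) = 79055/171864 = 0.46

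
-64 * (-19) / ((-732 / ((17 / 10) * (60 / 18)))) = -5168/549 = -9.41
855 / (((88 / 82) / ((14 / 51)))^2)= 55.94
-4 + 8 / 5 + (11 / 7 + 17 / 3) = 508/105 = 4.84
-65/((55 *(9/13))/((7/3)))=-3.98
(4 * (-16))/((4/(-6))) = 96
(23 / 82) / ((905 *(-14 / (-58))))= 667/519470 = 0.00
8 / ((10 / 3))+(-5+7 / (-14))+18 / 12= -8/5 = -1.60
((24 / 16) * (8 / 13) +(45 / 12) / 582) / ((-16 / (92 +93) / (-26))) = 279.44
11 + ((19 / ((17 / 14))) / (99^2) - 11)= 266/166617 = 0.00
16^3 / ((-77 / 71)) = -290816/77 = -3776.83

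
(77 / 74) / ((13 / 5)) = 385/962 = 0.40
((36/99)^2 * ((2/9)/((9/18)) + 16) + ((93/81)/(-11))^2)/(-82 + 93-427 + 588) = 4483/352836 = 0.01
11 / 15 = 0.73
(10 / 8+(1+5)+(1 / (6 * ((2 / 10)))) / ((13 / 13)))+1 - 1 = 97/12 = 8.08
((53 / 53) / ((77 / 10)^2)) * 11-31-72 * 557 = -21632665/539 = -40134.81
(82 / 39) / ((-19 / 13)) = -82/57 = -1.44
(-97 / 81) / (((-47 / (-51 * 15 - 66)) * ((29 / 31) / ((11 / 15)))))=-16.60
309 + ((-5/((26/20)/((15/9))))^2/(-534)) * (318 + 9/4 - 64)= 234958501/812214 = 289.28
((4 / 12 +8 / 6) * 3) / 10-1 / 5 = 3/10 = 0.30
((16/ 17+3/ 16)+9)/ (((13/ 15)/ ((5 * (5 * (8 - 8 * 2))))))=-1033125/442 = -2337.39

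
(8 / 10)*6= 24/5 = 4.80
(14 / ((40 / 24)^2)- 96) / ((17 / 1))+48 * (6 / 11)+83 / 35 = 23.20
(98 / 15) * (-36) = -1176/5 = -235.20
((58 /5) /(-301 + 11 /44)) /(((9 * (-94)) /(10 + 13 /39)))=3596/7633035 = 0.00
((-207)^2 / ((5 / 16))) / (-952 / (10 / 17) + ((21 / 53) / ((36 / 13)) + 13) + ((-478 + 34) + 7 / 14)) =-436031424/6515047 = -66.93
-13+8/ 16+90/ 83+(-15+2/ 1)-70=-15673/166 = -94.42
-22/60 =-11/30 = -0.37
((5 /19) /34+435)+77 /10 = 714973/1615 = 442.71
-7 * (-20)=140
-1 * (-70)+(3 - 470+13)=-384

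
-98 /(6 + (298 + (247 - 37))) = -49/257 = -0.19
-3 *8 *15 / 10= -36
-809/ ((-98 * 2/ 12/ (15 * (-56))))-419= -294173/7 = -42024.71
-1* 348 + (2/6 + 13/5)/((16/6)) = -3469/10 = -346.90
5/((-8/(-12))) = 15/2 = 7.50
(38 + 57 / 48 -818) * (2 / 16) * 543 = -6766323/128 = -52861.90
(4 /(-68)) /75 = -1/1275 = 0.00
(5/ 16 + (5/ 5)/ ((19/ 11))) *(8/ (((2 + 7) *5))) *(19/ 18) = 271/1620 = 0.17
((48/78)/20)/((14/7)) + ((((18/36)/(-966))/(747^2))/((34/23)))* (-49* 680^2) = 3221027/108811755 = 0.03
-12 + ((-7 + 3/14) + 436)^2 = 184212.90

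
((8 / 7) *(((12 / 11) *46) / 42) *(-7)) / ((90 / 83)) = -8.82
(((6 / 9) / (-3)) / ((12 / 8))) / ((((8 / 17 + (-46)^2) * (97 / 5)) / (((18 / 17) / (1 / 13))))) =-26/523509 = 0.00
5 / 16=0.31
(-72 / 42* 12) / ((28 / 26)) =-936/49 = -19.10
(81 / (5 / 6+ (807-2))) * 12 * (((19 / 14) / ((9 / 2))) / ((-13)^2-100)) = 4104/778435 = 0.01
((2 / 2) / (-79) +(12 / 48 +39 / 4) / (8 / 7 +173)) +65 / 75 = 1316578/1444515 = 0.91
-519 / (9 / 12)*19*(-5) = 65740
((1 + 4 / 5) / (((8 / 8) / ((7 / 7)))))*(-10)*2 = -36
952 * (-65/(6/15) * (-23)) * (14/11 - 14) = -498134000/11 = -45284909.09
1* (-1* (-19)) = 19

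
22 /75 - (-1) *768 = 57622/75 = 768.29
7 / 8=0.88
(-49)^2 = 2401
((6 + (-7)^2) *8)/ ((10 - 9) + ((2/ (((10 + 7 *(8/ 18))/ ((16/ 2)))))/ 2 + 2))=25960/213 = 121.88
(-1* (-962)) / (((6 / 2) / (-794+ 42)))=-723424/3 = -241141.33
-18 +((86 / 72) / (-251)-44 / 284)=-11650457/641556 = -18.16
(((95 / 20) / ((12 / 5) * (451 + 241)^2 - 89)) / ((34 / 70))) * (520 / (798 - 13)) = 4550/807150973 = 0.00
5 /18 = 0.28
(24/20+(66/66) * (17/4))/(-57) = -109/1140 = -0.10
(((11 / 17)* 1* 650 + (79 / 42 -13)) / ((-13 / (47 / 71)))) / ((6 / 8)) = -27481934/988533 = -27.80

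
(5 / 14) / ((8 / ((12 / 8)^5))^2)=295245/917504 = 0.32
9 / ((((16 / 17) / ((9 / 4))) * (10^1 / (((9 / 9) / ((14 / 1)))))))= 1377/8960 = 0.15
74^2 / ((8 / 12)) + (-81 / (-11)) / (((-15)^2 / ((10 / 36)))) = 903541/110 = 8214.01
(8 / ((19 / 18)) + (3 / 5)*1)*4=32.72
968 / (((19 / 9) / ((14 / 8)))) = 15246/19 = 802.42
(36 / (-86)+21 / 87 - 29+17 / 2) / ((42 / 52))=-25.60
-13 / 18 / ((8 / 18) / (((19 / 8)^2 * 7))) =-32851/512 = -64.16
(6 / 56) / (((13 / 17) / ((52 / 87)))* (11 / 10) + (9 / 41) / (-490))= 48790/640667 = 0.08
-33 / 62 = -0.53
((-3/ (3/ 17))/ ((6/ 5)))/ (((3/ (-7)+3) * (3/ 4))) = -7.35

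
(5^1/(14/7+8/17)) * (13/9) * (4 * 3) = 2210/63 = 35.08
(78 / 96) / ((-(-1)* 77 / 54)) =351/616 = 0.57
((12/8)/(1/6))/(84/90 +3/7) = 945/143 = 6.61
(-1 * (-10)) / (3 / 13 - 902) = -130/11723 = -0.01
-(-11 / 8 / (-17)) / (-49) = 11/6664 = 0.00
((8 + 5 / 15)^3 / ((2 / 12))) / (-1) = -31250/9 = -3472.22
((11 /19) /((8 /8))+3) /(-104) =-17/494 = -0.03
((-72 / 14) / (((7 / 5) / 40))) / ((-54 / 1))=400/147 = 2.72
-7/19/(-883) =7/16777 = 0.00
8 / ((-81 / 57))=-152/27 = -5.63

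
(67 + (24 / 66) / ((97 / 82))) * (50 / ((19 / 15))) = 2656.87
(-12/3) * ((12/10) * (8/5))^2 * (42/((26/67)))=-12966912/8125 = -1595.93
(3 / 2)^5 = 7.59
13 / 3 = 4.33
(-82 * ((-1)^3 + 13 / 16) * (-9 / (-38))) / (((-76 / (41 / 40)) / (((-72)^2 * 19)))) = -3676347/760 = -4837.30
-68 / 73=-0.93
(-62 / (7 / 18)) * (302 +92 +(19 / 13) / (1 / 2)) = -5758560/91 = -63280.88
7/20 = 0.35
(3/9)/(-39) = -1/117 = -0.01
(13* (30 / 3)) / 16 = 65/8 = 8.12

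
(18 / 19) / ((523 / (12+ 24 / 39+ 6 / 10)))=15462/645905 = 0.02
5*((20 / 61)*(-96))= -9600/61 = -157.38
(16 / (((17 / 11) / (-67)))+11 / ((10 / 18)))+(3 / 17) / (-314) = -17984993/26690 = -673.85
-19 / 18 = -1.06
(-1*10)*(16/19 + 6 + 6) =-2440/19 = -128.42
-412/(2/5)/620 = -103/62 = -1.66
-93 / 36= -31/12 = -2.58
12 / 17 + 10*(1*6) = 1032/17 = 60.71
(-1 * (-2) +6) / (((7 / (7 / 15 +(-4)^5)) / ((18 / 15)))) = -245648/175 = -1403.70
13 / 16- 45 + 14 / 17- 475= -140995/272 = -518.36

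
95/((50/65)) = 247/2 = 123.50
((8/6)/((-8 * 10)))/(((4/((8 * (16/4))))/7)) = -14/15 = -0.93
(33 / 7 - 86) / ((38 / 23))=-13087/266 = -49.20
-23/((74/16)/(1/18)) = -92/333 = -0.28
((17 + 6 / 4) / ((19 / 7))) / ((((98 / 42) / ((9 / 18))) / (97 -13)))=2331/19 = 122.68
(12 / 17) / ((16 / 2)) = 0.09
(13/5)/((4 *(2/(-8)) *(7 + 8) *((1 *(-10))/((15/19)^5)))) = 26325/4952198 = 0.01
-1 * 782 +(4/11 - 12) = -8730/11 = -793.64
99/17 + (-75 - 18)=-1482/17 = -87.18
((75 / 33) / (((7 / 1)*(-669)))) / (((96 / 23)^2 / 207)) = -304175/52749312 = -0.01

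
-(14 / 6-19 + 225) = -625/3 = -208.33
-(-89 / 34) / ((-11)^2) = 89/4114 = 0.02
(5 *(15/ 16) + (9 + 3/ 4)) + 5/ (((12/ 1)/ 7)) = 833/48 = 17.35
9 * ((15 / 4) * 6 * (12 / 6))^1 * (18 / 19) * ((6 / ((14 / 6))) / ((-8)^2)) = 15.42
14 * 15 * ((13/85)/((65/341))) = 14322/85 = 168.49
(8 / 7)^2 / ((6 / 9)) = 96/49 = 1.96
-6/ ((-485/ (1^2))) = 6/485 = 0.01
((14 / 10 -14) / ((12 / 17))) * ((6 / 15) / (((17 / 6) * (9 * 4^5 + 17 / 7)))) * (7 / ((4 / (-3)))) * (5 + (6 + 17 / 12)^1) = 459963/25811600 = 0.02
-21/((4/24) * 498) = -21/83 = -0.25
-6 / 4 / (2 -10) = 3/16 = 0.19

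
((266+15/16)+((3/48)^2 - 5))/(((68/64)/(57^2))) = 217868193/272 = 800986.00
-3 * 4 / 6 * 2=-4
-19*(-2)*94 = 3572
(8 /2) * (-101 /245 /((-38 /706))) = 142612/4655 = 30.64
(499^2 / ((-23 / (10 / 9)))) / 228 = -1245005/23598 = -52.76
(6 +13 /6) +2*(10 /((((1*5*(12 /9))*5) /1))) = 263/30 = 8.77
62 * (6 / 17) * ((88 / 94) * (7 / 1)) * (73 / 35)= 1194864/3995 = 299.09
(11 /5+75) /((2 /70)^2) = 94570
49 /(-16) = -3.06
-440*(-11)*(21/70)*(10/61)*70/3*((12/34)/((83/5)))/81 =3388000/2323917 = 1.46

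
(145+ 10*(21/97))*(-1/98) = -14275/9506 = -1.50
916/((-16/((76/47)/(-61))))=4351/2867 = 1.52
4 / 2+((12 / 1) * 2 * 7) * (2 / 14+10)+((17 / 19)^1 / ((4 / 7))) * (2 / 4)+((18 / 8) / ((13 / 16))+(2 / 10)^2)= 84453851/49400 = 1709.59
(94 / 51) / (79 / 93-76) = -2914/118813 = -0.02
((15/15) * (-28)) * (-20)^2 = -11200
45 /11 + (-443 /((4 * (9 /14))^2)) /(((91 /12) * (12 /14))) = -144007/23166 = -6.22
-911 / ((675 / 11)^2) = -110231/455625 = -0.24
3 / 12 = 1/4 = 0.25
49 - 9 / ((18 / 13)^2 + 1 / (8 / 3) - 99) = 2139623/43583 = 49.09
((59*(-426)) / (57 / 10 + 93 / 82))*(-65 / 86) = 2779.66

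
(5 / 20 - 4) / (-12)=5/16 = 0.31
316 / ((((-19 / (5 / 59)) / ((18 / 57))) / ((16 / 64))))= -2370/21299 = -0.11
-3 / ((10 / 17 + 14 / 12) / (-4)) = 1224/179 = 6.84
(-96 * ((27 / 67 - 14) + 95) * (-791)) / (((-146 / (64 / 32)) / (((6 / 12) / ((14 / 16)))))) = -236659968/4891 = -48386.83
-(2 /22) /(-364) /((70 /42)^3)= 27/500500 = 0.00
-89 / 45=-1.98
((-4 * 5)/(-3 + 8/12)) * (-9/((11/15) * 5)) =-1620/77 = -21.04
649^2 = 421201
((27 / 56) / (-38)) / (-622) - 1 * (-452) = 598274459/1323616 = 452.00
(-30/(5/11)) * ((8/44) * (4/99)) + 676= 22292/33 = 675.52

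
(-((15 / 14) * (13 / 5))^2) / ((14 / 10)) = -7605/1372 = -5.54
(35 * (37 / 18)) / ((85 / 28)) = 3626/153 = 23.70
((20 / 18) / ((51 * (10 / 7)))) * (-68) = -28/27 = -1.04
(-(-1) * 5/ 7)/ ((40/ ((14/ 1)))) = 1/4 = 0.25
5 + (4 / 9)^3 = 5.09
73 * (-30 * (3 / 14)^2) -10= -10835/98 = -110.56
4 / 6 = 2/3 = 0.67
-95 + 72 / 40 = -93.20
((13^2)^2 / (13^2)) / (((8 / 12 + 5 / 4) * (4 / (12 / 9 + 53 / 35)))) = 2197/35 = 62.77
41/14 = 2.93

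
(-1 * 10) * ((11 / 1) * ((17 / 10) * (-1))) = 187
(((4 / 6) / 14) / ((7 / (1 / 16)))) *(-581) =-83/336 = -0.25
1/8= 0.12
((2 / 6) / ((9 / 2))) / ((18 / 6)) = 0.02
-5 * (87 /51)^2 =-4205/289 = -14.55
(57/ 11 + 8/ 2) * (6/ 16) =303/88 = 3.44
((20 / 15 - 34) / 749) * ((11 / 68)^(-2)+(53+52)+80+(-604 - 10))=661990/38841 = 17.04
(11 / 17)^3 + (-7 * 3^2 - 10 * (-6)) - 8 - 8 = -92016/4913 = -18.73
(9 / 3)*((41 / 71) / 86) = 123/6106 = 0.02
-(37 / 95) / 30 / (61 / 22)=-407/86925 = 0.00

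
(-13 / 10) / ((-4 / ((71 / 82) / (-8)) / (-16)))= 923/1640 = 0.56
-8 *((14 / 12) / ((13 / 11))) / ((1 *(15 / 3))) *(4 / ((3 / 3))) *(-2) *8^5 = 80740352/195 = 414053.09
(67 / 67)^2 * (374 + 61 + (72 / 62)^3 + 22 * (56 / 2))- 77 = 29063090/29791 = 975.57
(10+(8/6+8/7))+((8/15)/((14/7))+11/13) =6183/455 = 13.59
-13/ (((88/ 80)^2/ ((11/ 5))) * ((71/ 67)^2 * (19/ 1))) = -1167140/1053569 = -1.11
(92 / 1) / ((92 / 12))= 12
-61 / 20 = -3.05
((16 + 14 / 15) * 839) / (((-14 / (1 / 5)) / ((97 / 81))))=-10335641/42525 = -243.05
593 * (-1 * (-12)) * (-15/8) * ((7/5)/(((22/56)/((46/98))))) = -245502/11 = -22318.36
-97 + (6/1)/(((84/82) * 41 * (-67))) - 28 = -58626/469 = -125.00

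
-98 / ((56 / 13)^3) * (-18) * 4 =19773/224 = 88.27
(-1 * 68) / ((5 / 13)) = -176.80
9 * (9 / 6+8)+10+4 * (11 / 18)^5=45274487/472392 = 95.84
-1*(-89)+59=148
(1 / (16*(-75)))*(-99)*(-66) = -1089/200 = -5.44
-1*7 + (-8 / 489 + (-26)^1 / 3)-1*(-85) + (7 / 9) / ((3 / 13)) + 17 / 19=73.58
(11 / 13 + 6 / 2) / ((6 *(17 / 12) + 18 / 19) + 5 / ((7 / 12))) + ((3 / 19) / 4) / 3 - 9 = -41546247/4735484 = -8.77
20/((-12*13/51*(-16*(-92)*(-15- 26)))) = 85/784576 = 0.00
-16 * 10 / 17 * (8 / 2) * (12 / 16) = -480/17 = -28.24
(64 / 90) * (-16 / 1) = -512/45 = -11.38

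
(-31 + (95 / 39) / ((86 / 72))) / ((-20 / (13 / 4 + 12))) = 987529/44720 = 22.08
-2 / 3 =-0.67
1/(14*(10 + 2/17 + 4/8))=17/2527 = 0.01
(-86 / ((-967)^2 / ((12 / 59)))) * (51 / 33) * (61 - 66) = 87720/606872761 = 0.00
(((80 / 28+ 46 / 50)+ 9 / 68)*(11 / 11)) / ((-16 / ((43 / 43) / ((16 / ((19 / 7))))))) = -883937/21324800 = -0.04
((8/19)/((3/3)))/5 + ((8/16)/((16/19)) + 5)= 17261/3040 = 5.68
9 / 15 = 3/5 = 0.60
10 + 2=12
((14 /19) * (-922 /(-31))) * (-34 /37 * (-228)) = 5266464/1147 = 4591.51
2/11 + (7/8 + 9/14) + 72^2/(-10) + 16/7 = -1584397/3080 = -514.41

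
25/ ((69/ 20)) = 500/69 = 7.25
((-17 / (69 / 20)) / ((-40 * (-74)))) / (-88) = 17/898656 = 0.00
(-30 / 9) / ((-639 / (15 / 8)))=25/2556 = 0.01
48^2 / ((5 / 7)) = 16128/5 = 3225.60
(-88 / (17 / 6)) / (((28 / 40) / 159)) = -839520/119 = -7054.79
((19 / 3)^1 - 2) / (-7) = -13/21 = -0.62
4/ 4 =1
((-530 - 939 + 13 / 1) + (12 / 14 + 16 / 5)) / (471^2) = -50818/7764435 = -0.01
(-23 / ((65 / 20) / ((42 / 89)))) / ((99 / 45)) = -19320/12727 = -1.52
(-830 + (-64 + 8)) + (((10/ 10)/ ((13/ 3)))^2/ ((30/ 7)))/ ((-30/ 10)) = -1497347/1690 = -886.00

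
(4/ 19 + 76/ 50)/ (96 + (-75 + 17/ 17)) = 411/5225 = 0.08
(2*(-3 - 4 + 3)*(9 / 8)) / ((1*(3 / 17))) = -51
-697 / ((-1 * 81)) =697/81 = 8.60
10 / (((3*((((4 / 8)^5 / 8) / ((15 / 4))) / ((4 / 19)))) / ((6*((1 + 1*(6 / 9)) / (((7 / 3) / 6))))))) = 2304000/133 = 17323.31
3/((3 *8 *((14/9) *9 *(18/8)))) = 1/252 = 0.00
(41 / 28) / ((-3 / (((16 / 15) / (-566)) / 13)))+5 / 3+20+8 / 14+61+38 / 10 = 20173445/231777 = 87.04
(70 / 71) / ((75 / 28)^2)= 10976/79875 = 0.14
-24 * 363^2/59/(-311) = 3162456/18349 = 172.35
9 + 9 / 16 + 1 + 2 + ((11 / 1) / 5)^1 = 1181/80 = 14.76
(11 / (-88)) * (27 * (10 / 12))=-45/16 = -2.81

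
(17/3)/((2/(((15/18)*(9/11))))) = 85/44 = 1.93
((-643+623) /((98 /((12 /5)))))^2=576/2401 = 0.24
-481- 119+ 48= -552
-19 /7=-2.71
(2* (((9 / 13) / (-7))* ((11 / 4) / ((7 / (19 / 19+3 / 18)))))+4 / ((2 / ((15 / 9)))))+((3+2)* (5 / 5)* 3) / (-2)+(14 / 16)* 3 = -3565/2184 = -1.63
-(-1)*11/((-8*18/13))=-143/144 = -0.99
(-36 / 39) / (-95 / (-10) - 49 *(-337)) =-8/143195 = 0.00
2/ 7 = 0.29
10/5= 2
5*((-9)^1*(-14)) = 630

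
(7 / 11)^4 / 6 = 2401/87846 = 0.03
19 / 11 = 1.73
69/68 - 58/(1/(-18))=71061/68 = 1045.01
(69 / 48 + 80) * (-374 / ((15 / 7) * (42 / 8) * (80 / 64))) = -487322/225 = -2165.88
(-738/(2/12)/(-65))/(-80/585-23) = -39852/13535 = -2.94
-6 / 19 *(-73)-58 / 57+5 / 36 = 15167/684 = 22.17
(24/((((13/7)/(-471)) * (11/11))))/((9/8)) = -70336/13 = -5410.46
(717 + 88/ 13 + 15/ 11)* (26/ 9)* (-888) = -61386848/33 = -1860207.52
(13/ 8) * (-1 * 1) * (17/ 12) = -221/96 = -2.30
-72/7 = -10.29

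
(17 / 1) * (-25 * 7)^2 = 520625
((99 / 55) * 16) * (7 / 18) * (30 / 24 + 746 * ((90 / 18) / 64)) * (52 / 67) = 34671/67 = 517.48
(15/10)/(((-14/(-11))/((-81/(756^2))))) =-11/65856 = 0.00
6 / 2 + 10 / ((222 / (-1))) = 328/111 = 2.95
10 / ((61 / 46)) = 460/61 = 7.54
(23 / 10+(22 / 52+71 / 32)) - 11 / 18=81071/18720 = 4.33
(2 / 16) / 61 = 1/488 = 0.00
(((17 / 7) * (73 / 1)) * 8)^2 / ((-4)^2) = 6160324/49 = 125720.90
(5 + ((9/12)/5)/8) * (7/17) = 5621/2720 = 2.07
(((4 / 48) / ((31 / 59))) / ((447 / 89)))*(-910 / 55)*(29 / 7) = -2.16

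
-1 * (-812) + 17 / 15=12197/15 = 813.13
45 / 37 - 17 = -584/37 = -15.78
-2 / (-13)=2/13 = 0.15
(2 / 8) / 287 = 1/1148 = 0.00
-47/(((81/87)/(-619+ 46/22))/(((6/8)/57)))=513851/1254 = 409.77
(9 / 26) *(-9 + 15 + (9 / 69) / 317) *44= 8662302/94783 = 91.39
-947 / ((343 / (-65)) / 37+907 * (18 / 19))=-43273165/39257513 = -1.10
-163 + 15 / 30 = -325/2 = -162.50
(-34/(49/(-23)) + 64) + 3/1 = 4065/49 = 82.96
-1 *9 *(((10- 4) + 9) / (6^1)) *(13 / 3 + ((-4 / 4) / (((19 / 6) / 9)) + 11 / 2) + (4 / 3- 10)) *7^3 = 982695/76 = 12930.20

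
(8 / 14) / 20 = 1/35 = 0.03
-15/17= -0.88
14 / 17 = 0.82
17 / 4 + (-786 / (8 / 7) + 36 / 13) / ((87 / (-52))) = 47985/116 = 413.66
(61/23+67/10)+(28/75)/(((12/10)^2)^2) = 1065511/111780 = 9.53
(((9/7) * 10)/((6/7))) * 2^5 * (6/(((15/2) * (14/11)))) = 2112/7 = 301.71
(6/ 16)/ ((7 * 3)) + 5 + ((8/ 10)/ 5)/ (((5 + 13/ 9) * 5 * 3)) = 1018961/203000 = 5.02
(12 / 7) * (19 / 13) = 228/91 = 2.51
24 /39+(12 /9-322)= -12482/39 = -320.05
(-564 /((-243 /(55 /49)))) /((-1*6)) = -5170/11907 = -0.43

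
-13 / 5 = -2.60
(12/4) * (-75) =-225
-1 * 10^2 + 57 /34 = -3343/34 = -98.32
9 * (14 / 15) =42/5 = 8.40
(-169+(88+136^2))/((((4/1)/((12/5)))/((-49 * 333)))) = -180286533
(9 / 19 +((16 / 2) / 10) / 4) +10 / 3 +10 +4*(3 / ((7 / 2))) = 34784/1995 = 17.44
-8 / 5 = -1.60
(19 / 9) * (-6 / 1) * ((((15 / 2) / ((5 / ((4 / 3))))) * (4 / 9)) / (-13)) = 304/351 = 0.87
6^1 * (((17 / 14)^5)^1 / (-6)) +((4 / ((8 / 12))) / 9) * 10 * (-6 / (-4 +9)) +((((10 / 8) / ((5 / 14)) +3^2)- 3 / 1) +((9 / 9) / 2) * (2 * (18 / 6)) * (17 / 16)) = 1101193/537824 = 2.05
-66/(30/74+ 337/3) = -0.59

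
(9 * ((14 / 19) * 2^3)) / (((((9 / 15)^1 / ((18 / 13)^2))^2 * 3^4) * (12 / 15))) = 4536000/542659 = 8.36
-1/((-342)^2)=-1/116964 = 0.00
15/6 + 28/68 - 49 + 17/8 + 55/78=-229441/5304 = -43.26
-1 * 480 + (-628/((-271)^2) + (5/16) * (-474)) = -369046049/587528 = -628.13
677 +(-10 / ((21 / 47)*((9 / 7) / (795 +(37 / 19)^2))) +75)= -128201336/9747 = -13152.90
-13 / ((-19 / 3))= 39/19 = 2.05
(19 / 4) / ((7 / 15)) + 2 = 341/28 = 12.18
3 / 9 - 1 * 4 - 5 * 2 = -41/3 = -13.67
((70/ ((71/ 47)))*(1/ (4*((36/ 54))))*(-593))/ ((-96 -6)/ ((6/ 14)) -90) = 2926455/93152 = 31.42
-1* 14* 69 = -966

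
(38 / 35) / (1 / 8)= 304/35 = 8.69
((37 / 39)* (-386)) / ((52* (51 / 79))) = -564139/51714 = -10.91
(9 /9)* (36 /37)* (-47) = -45.73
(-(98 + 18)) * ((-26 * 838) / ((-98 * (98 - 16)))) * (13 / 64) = -2053519/32144 = -63.88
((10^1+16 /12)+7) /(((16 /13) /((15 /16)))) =3575/256 = 13.96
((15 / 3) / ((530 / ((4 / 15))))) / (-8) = -1/3180 = 0.00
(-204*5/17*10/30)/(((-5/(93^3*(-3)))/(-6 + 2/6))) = 54696276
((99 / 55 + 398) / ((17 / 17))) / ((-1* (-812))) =1999/4060 = 0.49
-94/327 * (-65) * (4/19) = 24440/6213 = 3.93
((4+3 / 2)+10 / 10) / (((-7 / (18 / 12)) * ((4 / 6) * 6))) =-39/112 = -0.35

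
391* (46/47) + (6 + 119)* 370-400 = 2172936/47 = 46232.68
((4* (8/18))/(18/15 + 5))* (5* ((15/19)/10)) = 200/1767 = 0.11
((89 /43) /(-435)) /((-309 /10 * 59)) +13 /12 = 295543453/272808684 = 1.08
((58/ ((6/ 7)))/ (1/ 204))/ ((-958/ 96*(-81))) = 220864/12933 = 17.08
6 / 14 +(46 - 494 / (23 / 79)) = -265707/161 = -1650.35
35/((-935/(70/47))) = -490/8789 = -0.06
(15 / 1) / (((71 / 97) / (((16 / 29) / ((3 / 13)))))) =100880/2059 = 48.99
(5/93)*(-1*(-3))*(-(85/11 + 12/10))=-491/341 = -1.44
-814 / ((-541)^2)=-814/292681 = 0.00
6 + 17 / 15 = 7.13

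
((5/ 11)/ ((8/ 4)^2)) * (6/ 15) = 1/22 = 0.05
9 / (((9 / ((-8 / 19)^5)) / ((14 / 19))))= -458752/47045881 = -0.01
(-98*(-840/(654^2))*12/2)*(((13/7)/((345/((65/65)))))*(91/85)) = 463736/69682065 = 0.01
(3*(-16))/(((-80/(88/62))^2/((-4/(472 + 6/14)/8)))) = 2541/158901350 = 0.00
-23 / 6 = -3.83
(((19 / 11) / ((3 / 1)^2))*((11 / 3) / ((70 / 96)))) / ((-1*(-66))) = 152/10395 = 0.01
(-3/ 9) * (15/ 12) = -5/12 = -0.42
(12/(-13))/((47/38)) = -456/611 = -0.75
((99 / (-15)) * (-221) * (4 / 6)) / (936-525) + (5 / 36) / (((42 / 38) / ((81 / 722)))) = 2.38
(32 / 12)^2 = 64/9 = 7.11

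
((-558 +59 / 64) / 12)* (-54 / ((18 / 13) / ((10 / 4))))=2317445/512 = 4526.26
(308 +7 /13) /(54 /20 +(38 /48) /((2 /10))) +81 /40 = 48.36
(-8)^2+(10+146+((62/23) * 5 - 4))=5278/23 = 229.48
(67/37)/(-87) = -67/3219 = -0.02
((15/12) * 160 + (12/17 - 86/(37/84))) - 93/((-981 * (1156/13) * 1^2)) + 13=258241579/13986444 = 18.46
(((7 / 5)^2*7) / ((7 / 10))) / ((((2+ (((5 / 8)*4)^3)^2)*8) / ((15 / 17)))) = 784/89267 = 0.01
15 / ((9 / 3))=5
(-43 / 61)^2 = 1849/3721 = 0.50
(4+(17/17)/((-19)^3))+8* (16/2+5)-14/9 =6570913/61731 = 106.44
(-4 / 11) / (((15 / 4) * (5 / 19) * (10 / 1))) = -152/4125 = -0.04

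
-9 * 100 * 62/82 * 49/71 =-1367100/2911 = -469.63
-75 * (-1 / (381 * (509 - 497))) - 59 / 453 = -26197/230124 = -0.11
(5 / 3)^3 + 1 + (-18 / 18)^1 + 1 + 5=287/27 = 10.63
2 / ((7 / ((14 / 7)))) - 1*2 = -10/7 = -1.43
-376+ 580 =204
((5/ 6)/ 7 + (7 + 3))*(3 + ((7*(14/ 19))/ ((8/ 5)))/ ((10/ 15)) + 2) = 635375/6384 = 99.53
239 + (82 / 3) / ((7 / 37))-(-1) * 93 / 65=525398/1365 = 384.91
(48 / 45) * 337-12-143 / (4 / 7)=5833/60 = 97.22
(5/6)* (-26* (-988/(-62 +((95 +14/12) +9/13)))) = 1669720/2719 = 614.09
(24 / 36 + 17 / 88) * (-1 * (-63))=4767/88 = 54.17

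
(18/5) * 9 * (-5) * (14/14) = -162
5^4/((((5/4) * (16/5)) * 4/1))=625/16 = 39.06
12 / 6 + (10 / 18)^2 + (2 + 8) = 997/81 = 12.31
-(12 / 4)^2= -9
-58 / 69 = -0.84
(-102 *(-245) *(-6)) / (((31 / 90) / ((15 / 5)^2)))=-121451400/31 = -3917787.10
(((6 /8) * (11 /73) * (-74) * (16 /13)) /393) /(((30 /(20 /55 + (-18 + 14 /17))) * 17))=1184/1371305 = 0.00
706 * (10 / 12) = 1765/3 = 588.33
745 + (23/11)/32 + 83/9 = 2389583/3168 = 754.29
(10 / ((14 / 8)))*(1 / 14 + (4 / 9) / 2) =1.68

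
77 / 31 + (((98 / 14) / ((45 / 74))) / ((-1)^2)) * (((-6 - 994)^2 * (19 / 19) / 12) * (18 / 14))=114700231/93 = 1233335.82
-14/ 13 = -1.08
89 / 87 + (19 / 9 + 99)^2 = 24017303/2349 = 10224.48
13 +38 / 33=467/33 = 14.15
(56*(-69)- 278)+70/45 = -37264/9 = -4140.44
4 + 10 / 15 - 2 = 2.67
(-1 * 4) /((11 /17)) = -68/11 = -6.18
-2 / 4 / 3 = -1/6 = -0.17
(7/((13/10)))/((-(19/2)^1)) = -140/247 = -0.57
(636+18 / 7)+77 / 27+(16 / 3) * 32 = 812.09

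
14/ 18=7/9 = 0.78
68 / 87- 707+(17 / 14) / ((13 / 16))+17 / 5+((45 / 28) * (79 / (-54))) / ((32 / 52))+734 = 73103501/2533440 = 28.86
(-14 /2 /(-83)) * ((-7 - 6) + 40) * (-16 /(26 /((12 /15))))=-6048/5395 = -1.12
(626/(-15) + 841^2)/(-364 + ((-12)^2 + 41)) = -10608589/2685 = -3951.06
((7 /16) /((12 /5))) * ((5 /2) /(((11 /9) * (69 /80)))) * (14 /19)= 6125/19228 = 0.32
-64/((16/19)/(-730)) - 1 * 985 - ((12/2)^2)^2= 53199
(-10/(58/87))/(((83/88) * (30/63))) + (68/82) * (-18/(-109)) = -12337272/370927 = -33.26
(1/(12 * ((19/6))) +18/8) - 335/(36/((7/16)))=-19643/10944 = -1.79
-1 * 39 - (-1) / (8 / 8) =-38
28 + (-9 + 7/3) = 64/3 = 21.33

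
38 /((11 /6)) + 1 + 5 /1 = 294/11 = 26.73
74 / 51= 1.45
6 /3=2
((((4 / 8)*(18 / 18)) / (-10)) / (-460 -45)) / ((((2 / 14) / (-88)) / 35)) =-1078/505 = -2.13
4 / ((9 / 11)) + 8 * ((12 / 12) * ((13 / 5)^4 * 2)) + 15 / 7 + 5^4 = 53675738/39375 = 1363.19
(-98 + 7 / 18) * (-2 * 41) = 8004.11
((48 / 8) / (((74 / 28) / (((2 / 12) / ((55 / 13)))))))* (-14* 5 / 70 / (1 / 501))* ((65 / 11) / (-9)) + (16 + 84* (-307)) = -345748610/13431 = -25742.58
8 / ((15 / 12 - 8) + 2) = -1.68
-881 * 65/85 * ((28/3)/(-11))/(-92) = -80171/12903 = -6.21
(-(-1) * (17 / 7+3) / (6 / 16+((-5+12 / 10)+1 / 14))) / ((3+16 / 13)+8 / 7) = -138320/459171 = -0.30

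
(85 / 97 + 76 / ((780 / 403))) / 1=58408/1455 = 40.14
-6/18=-1/3 = -0.33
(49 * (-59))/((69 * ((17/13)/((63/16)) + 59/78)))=-1578486/41009 = -38.49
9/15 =3/5 = 0.60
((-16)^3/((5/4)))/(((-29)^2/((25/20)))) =-4096/841 = -4.87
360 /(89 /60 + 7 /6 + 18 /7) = 68.95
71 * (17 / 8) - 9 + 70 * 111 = 7911.88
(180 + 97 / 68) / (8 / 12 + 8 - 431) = -37011/86156 = -0.43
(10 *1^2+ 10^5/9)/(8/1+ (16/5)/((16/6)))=250225/207 = 1208.82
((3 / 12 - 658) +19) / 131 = -2555/524 = -4.88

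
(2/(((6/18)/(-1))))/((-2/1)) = 3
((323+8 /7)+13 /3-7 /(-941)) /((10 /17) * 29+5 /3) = 22069961/1258117 = 17.54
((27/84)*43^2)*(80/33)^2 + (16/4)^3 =3012608/847 = 3556.80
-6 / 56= -3/28 = -0.11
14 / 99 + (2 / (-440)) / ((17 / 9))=4679/33660 = 0.14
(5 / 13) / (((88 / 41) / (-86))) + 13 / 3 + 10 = -1849/1716 = -1.08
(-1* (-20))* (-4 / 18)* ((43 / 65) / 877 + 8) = -3648664/102609 = -35.56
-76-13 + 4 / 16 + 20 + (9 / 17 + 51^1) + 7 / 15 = -16.75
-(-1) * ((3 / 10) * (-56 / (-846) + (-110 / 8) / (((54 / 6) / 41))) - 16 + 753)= 1350269/1880 = 718.23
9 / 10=0.90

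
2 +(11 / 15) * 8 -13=-77/15 = -5.13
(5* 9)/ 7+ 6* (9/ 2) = 234/7 = 33.43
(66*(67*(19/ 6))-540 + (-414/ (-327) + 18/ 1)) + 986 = 1577041/109 = 14468.27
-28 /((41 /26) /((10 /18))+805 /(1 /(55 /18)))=-0.01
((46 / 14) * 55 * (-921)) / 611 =-1165065/4277 = -272.40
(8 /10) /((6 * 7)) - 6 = -628/105 = -5.98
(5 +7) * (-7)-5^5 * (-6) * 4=74916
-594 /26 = -297/13 = -22.85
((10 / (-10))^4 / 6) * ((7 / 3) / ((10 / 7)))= 49/180 = 0.27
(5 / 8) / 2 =5/16 = 0.31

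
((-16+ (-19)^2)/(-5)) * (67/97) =-4623/97 = -47.66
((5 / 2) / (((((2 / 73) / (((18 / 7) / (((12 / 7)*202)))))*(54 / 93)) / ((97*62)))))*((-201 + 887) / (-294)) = -238169435/14544 = -16375.79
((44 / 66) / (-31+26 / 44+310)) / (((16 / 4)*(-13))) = -11/239889 = 0.00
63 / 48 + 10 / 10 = 37/16 = 2.31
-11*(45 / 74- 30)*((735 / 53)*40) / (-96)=-29308125/15688 = -1868.19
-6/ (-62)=3/31 = 0.10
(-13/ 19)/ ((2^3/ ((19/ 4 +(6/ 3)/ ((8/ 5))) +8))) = -1.20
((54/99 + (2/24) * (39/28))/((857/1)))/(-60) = -163/12669888 = 0.00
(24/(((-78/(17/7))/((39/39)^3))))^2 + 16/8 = 21186/8281 = 2.56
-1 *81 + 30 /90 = -242/3 = -80.67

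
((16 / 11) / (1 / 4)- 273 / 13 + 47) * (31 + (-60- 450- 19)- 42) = -189000/11 = -17181.82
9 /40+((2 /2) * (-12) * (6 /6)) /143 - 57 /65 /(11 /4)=-1017/5720 = -0.18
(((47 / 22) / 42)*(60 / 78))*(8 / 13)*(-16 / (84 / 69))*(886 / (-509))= 0.55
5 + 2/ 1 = 7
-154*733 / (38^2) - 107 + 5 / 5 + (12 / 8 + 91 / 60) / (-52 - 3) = -219470791/1191300 = -184.23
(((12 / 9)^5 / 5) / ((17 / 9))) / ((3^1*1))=1024/6885 = 0.15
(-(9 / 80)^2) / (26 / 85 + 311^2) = -51/389751040 = 0.00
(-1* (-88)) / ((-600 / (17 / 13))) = -187/975 = -0.19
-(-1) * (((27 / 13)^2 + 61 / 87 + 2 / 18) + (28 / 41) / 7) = 5.22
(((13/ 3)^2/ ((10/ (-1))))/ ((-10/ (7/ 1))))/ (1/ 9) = 11.83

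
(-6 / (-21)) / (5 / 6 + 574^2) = 12/13838027 = 0.00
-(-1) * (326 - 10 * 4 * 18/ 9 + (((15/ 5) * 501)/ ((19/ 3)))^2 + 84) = 20450211/361 = 56648.78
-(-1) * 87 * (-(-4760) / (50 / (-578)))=-23936136/5 = -4787227.20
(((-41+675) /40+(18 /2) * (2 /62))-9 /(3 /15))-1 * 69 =-60673/620 = -97.86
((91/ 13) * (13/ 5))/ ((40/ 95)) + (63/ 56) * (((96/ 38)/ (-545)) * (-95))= 190621/4360 = 43.72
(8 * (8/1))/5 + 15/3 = 89/5 = 17.80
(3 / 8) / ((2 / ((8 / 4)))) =3/8 = 0.38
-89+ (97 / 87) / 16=-123791/1392 = -88.93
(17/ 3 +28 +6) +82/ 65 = 7981/195 = 40.93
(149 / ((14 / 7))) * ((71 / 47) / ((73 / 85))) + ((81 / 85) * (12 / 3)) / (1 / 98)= 294315499/583270 = 504.60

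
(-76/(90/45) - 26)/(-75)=0.85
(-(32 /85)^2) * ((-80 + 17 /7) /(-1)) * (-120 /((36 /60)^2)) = 7413760/2023 = 3664.74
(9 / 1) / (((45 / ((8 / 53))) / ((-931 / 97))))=-7448/25705 = -0.29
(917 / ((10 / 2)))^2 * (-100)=-3363556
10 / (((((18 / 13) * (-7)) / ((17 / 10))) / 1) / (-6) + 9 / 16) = 6.61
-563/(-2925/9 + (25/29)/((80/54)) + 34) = 130616/67377 = 1.94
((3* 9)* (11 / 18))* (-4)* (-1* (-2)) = -132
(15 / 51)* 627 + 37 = 3764/17 = 221.41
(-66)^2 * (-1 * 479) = -2086524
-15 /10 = -3/2 = -1.50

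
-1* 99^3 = -970299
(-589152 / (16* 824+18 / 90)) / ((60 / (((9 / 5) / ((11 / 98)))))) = -43302672/3625655 = -11.94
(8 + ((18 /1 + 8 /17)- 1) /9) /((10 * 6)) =169/1020 = 0.17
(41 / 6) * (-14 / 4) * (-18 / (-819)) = -41/78 = -0.53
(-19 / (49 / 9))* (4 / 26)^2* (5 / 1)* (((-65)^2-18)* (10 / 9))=-2283800/1183 = -1930.52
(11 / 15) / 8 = 11/120 = 0.09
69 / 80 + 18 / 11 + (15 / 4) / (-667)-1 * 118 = -67797847/586960 = -115.51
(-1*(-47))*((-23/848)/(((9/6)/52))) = -14053/318 = -44.19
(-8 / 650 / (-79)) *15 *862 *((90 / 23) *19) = 3537648/23621 = 149.77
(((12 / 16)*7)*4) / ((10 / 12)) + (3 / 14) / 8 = 14127/560 = 25.23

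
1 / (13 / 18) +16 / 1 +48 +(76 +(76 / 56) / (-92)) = 2367097/16744 = 141.37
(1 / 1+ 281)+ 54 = 336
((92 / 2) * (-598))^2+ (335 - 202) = 756690197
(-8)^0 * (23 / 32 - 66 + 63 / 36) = -2033/32 = -63.53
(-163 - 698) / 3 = -287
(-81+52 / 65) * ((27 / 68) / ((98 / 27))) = -292329/33320 = -8.77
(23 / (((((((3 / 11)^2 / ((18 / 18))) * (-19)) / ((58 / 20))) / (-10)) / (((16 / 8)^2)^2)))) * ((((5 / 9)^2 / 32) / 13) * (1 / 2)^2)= 2017675/1440504 = 1.40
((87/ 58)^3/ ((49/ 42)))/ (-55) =-81/1540 = -0.05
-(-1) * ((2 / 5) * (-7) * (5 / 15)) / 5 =-14/75 = -0.19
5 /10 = 1/2 = 0.50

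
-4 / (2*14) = -0.14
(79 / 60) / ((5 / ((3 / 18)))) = 79/1800 = 0.04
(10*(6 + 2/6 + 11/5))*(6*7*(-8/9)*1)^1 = -28672/9 = -3185.78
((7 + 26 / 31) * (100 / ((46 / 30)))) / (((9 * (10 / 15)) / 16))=972000/713 = 1363.25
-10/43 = -0.23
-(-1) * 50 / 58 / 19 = 25/551 = 0.05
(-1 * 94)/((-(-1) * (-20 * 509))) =47/5090 = 0.01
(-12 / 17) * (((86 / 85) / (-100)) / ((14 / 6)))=774/252875 = 0.00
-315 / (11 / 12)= -3780/11 = -343.64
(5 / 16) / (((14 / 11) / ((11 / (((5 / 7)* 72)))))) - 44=-101255/2304 = -43.95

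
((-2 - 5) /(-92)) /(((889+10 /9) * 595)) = 9/62646020 = 0.00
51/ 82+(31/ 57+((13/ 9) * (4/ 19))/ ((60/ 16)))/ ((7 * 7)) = 934483/1472310 = 0.63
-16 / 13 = -1.23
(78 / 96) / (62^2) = 13/61504 = 0.00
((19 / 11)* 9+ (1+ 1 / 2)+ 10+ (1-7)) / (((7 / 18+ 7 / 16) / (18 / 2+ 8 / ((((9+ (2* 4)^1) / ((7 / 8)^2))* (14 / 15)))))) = 10638351/44506 = 239.03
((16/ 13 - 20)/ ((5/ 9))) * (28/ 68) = -15372/1105 = -13.91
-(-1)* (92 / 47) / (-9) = -92/423 = -0.22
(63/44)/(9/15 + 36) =105/2684 = 0.04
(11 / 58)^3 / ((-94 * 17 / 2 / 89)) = -118459/155894488 = 0.00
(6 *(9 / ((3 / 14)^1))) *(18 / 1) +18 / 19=86202/19 = 4536.95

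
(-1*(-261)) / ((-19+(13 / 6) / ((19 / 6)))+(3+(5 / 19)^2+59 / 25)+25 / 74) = -174308850/8380649 = -20.80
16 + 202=218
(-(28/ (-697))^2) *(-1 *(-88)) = -68992/485809 = -0.14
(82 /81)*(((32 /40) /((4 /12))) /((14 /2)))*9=328/105 = 3.12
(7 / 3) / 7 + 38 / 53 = 167/159 = 1.05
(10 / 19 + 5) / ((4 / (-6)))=-315/38 = -8.29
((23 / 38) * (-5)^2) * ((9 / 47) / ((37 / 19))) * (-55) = -284625/3478 = -81.84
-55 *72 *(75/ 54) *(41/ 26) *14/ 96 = -394625/312 = -1264.82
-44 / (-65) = 44/65 = 0.68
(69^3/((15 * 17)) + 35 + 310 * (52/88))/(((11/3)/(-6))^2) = 456364692/113135 = 4033.81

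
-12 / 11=-1.09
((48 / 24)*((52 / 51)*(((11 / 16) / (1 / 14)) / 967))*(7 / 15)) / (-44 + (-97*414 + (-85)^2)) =-143/497855115 = 0.00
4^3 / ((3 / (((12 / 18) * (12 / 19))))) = 512/57 = 8.98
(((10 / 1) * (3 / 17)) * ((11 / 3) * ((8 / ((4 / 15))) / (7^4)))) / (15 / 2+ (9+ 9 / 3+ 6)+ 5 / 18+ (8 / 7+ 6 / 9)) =1350/460649 = 0.00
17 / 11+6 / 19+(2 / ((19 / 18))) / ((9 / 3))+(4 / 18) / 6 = 14276/5643 = 2.53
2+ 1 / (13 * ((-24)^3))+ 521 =93989375/179712 = 523.00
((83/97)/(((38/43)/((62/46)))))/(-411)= -110639/34843758 = 0.00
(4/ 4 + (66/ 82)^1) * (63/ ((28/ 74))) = 12321/41 = 300.51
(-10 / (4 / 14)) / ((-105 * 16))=0.02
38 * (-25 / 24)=-475/12 = -39.58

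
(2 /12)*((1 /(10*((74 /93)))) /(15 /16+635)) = 62/1882375 = 0.00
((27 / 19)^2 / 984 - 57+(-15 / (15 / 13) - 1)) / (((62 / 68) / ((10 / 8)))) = -97.34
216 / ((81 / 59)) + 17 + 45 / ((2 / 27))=4691/6 = 781.83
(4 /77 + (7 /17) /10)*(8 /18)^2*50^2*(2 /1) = 9752000/106029 = 91.97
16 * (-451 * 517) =-3730672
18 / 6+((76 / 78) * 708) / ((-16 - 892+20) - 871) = 59633/22867 = 2.61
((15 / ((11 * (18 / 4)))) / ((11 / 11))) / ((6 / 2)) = 10/99 = 0.10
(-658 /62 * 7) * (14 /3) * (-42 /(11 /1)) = 451388/341 = 1323.72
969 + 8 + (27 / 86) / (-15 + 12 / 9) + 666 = 5793137/3526 = 1642.98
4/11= 0.36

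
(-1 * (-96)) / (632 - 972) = -24/85 = -0.28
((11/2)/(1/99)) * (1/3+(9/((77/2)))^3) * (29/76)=41240523/573496 = 71.91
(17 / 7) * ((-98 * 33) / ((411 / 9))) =-23562/137 = -171.99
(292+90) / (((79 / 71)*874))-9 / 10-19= -6734467/345230 = -19.51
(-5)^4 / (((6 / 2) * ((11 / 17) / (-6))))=-21250/11 = -1931.82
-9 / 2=-4.50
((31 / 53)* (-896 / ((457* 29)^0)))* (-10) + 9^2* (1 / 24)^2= 17777117/3392 = 5240.90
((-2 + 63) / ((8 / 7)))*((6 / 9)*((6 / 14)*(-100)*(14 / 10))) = -2135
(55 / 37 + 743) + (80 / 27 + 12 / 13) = 9719114/12987 = 748.37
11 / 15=0.73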